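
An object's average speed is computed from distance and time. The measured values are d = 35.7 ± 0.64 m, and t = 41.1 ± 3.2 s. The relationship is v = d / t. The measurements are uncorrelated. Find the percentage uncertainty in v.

v is a product of powers, so relative uncertainties combine in quadrature:
  (1·δd/d)² = (1×0.0179)² = 0.000321;  (-1·δt/t)² = (-1×0.0779)² = 0.00606
δv/v = √(0.00638) = 0.0799

7.99%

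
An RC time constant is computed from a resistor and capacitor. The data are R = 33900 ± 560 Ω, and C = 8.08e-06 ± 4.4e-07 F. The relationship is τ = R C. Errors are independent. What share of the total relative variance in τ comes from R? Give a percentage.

(δτ/τ)² = (1·δR/R)² + (1·δC/C)²
  R term: (1×0.0165)² = 0.000273
  C term: (1×0.0545)² = 0.00297
Total = 0.00324. Share from R = 0.000273/0.00324 = 0.0843.

8.43%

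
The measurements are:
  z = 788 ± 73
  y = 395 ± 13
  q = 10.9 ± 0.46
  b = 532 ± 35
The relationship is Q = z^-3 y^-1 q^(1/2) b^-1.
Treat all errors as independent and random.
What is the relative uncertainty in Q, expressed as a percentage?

28.8%

Products/powers → add relative errors in quadrature, weighted by exponent:
  (-3·δz/z)² = (-3×0.0926)² = 0.0772;  (-1·δy/y)² = (-1×0.0329)² = 0.00108;  (½·δq/q)² = (0.5×0.0422)² = 0.000445;  (-1·δb/b)² = (-1×0.0658)² = 0.00433
δQ/Q = √(0.0831) = 0.288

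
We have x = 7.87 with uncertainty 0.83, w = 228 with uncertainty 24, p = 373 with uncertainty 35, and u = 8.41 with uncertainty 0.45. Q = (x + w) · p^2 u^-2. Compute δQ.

Let h = x + w = 236. δh = √(δx² + δw²) = √(0.689 + 576) = 24.0, so δh/h = 0.102.
Q is then a monomial in h, p, u:
δQ/Q = √((δh/h)² + (2·δp/p)² + (-2·δu/u)²) = √(0.0104 + 0.0352 + 0.0115) = 0.239
Q = 4.64e+05, so δQ = 0.239 × 4.64e+05 = 1.11e+05.

1.11e+05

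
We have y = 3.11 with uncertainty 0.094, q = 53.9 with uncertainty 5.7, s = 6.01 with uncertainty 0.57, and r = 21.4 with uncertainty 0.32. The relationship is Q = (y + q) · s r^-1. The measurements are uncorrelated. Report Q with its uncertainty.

Let u = y + q = 57.0. δu = √(δy² + δq²) = √(0.00884 + 32.5) = 5.70, so δu/u = 0.1000.
Q is then a monomial in u, s, r:
δQ/Q = √((δu/u)² + (1·δs/s)² + (-1·δr/r)²) = √(0.01000 + 0.00899 + 0.000224) = 0.139
Q = 16.0, so δQ = 0.139 × 16.0 = 2.22.

16.0 ± 2.22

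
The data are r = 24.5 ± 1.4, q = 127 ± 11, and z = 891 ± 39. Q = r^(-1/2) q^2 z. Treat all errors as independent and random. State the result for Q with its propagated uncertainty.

Relative error in a monomial: (δQ/Q)² = Σ (nᵢ · δxᵢ/xᵢ)².
  (−½·δr/r)² = (-0.5×0.0571)² = 0.000816;  (2·δq/q)² = (2×0.0866)² = 0.0300;  (1·δz/z)² = (1×0.0438)² = 0.00192
δQ/Q = √(0.0327) = 0.181
Q = 2.9e+06, so δQ = 0.181 × 2.9e+06 = 5.25e+05.

(2.90 ± 0.525) × 10^6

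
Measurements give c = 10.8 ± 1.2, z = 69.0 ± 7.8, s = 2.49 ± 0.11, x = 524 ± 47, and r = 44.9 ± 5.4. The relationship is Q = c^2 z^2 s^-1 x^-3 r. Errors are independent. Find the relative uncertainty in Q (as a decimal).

0.435

Products/powers → add relative errors in quadrature, weighted by exponent:
  (2·δc/c)² = (2×0.111)² = 0.0494;  (2·δz/z)² = (2×0.113)² = 0.0511;  (-1·δs/s)² = (-1×0.0442)² = 0.00195;  (-3·δx/x)² = (-3×0.0897)² = 0.0724;  (1·δr/r)² = (1×0.120)² = 0.0145
δQ/Q = √(0.189) = 0.435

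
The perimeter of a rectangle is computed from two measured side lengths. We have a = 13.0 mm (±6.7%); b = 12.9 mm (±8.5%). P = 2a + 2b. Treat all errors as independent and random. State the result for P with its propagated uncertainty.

51.8 ± 2.80 mm

Sums and differences: (δP)² = Σ (cᵢ δxᵢ)².
  (2·δa)² = 3.03;  (2·δb)² = 4.81
δP = √(7.84) = 2.80 mm
P = 51.8 mm.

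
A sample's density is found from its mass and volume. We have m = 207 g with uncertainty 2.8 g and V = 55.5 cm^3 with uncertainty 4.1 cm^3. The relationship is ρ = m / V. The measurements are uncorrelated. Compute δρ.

0.280 g/cm^3

For a monomial ρ ∝ m, V^-1, fractional errors add in quadrature:
  (1·δm/m)² = (1×0.0135)² = 0.000183;  (-1·δV/V)² = (-1×0.0739)² = 0.00546
δρ/ρ = √(0.00564) = 0.0751
ρ = 3.73 g/cm^3, so δρ = 0.0751 × 3.73 = 0.280 g/cm^3.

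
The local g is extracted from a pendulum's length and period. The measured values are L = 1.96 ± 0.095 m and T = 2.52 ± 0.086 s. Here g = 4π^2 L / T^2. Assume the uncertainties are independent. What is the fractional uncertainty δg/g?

0.0837

Products/powers → add relative errors in quadrature, weighted by exponent:
  (1·δL/L)² = (1×0.0485)² = 0.00235;  (-2·δT/T)² = (-2×0.0341)² = 0.00466
δg/g = √(0.00701) = 0.0837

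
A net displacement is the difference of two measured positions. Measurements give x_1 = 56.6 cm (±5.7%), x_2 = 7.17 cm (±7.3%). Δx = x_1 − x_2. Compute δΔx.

3.27 cm

For a sum/difference, combine absolute errors in quadrature:
  (δx_1)² = 10.4;  (δx_2)² = 0.274
δΔx = √(10.7) = 3.27 cm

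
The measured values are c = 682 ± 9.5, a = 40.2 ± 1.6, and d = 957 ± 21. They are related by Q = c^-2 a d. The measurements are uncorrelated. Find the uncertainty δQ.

0.00441

For a monomial Q ∝ c^-2, a, d, fractional errors add in quadrature:
  (-2·δc/c)² = (-2×0.0139)² = 0.000776;  (1·δa/a)² = (1×0.0398)² = 0.00158;  (1·δd/d)² = (1×0.0219)² = 0.000482
δQ/Q = √(0.00284) = 0.0533
Q = 0.0827, so δQ = 0.0533 × 0.0827 = 0.00441.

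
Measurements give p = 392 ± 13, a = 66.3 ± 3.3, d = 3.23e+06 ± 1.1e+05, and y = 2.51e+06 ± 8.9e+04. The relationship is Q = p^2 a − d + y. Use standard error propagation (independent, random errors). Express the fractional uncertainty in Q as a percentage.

Let w = p^2·a = 1.02e+07. δw/w = √((2·δp/p)² + (1·δa/a)²) = √(0.00440 + 0.00248) = 0.0829, so δw = 8.45e+05.
Q = w − d + y: δQ = √(δw² + δd² + δy²) = √(7.14e+11 + 1.21e+10 + 7.92e+09) = 8.57e+05
Q = 9.47e+06, so δQ/Q = 8.57e+05/9.47e+06 = 0.0905.

9.05%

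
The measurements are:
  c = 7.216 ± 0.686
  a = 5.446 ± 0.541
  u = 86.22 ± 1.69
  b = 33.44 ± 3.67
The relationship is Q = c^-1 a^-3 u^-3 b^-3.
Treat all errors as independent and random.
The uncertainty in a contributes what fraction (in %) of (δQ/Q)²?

42.4%

(δQ/Q)² = (-1·δc/c)² + (-3·δa/a)² + (-3·δu/u)² + (-3·δb/b)²
  c term: (-1×0.0951)² = 0.00904
  a term: (-3×0.0993)² = 0.0888
  u term: (-3×0.0196)² = 0.00346
  b term: (-3×0.110)² = 0.108
Total = 0.210. Share from a = 0.0888/0.210 = 0.424.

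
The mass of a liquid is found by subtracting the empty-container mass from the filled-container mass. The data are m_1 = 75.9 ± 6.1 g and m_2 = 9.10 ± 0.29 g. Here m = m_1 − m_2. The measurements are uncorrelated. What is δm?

6.11 g

m is a linear combination, so absolute uncertainties add in quadrature:
  (δm_1)² = 37.2;  (δm_2)² = 0.0841
δm = √(37.3) = 6.11 g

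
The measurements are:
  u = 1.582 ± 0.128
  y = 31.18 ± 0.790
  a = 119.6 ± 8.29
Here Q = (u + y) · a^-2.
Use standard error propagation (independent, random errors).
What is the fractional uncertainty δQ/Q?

0.141

Let w = u + y = 32.76. δw = √(δu² + δy²) = √(0.0164 + 0.624) = 0.800, so δw/w = 0.0244.
Q is then a monomial in w, a:
δQ/Q = √((δw/w)² + (-2·δa/a)²) = √(0.000597 + 0.0192) = 0.141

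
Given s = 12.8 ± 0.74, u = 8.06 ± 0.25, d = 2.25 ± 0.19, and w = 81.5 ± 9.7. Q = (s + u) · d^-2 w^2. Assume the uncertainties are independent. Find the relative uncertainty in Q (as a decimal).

0.294

Let h = s + u = 20.9. δh = √(δs² + δu²) = √(0.548 + 0.0625) = 0.781, so δh/h = 0.0374.
Q is then a monomial in h, d, w:
δQ/Q = √((δh/h)² + (-2·δd/d)² + (2·δw/w)²) = √(0.00140 + 0.0285 + 0.0567) = 0.294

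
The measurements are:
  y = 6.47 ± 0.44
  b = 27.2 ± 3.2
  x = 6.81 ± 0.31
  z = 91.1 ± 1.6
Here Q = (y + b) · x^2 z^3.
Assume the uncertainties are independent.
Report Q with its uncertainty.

Let u = y + b = 33.7. δu = √(δy² + δb²) = √(0.194 + 10.2) = 3.23, so δu/u = 0.0959.
Q is then a monomial in u, x, z:
δQ/Q = √((δu/u)² + (2·δx/x)² + (3·δz/z)²) = √(0.00920 + 0.00829 + 0.00278) = 0.142
Q = 1.18e+09, so δQ = 0.142 × 1.18e+09 = 1.68e+08.

(1.18 ± 0.168) × 10^9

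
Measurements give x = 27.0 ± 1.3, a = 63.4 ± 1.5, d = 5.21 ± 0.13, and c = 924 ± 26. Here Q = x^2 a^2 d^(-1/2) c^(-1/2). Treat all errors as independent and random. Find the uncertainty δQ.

Since Q is a product/quotient, work with relative uncertainties:
  (2·δx/x)² = (2×0.0481)² = 0.00927;  (2·δa/a)² = (2×0.0237)² = 0.00224;  (−½·δd/d)² = (-0.5×0.0250)² = 0.000156;  (−½·δc/c)² = (-0.5×0.0281)² = 0.000198
δQ/Q = √(0.0119) = 0.109
Q = 42200, so δQ = 0.109 × 42200 = 4600.

4600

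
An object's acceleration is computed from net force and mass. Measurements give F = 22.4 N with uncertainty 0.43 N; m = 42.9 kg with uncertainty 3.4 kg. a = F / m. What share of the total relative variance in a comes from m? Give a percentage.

94.5%

(δa/a)² = (1·δF/F)² + (-1·δm/m)²
  F term: (1×0.0192)² = 0.000369
  m term: (-1×0.0793)² = 0.00628
Total = 0.00665. Share from m = 0.00628/0.00665 = 0.945.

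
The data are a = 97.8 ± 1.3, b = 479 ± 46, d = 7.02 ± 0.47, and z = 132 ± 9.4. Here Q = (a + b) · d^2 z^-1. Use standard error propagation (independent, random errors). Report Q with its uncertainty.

215 ± 36.9

Let u = a + b = 577. δu = √(δa² + δb²) = √(1.69 + 2120) = 46.0, so δu/u = 0.0798.
Q is then a monomial in u, d, z:
δQ/Q = √((δu/u)² + (2·δd/d)² + (-1·δz/z)²) = √(0.00637 + 0.0179 + 0.00507) = 0.171
Q = 215, so δQ = 0.171 × 215 = 36.9.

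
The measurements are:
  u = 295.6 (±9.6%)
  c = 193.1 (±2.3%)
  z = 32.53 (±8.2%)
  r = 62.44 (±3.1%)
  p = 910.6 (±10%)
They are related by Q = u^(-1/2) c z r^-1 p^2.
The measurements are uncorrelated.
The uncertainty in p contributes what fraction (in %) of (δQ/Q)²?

(δQ/Q)² = (−½·δu/u)² + (1·δc/c)² + (1·δz/z)² + (-1·δr/r)² + (2·δp/p)²
  u term: (-0.5×0.0960)² = 0.00230
  c term: (1×0.0230)² = 0.000529
  z term: (1×0.0820)² = 0.00672
  r term: (-1×0.0310)² = 0.000961
  p term: (2×0.100)² = 0.0400
Total = 0.0505. Share from p = 0.0400/0.0505 = 0.792.

79.2%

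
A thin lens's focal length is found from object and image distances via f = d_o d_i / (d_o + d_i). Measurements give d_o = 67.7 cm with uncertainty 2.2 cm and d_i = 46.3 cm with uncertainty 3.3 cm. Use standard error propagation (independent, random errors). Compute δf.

1.22 cm

∂f/∂d_o = (d_i/(d_o+d_i))² = 0.165;  ∂f/∂d_i = (d_o/(d_o+d_i))² = 0.353
δf = √((∂f/∂d_o · δd_o)² + (∂f/∂d_i · δd_i)²) = √(0.132 + 1.35) = 1.22 cm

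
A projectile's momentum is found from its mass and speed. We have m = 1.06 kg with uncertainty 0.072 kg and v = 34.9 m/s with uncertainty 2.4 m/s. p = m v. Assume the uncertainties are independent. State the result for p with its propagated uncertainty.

37.0 ± 3.58 kg·m/s

For a monomial p ∝ m, v, fractional errors add in quadrature:
  (1·δm/m)² = (1×0.0679)² = 0.00461;  (1·δv/v)² = (1×0.0688)² = 0.00473
δp/p = √(0.00934) = 0.0967
p = 37.0 kg·m/s, so δp = 0.0967 × 37.0 = 3.58 kg·m/s.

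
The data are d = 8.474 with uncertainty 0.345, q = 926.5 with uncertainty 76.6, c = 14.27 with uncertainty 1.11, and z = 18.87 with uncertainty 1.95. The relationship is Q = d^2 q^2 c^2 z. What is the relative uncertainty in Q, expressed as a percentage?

Since Q is a product/quotient, work with relative uncertainties:
  (2·δd/d)² = (2×0.0407)² = 0.00663;  (2·δq/q)² = (2×0.0827)² = 0.0273;  (2·δc/c)² = (2×0.0778)² = 0.0242;  (1·δz/z)² = (1×0.103)² = 0.0107
δQ/Q = √(0.0689) = 0.262

26.2%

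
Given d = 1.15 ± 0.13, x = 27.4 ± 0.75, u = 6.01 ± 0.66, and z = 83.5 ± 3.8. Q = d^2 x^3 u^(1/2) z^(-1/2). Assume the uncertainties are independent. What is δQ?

1810

Q is a product of powers, so relative uncertainties combine in quadrature:
  (2·δd/d)² = (2×0.113)² = 0.0511;  (3·δx/x)² = (3×0.0274)² = 0.00674;  (½·δu/u)² = (0.5×0.110)² = 0.00301;  (−½·δz/z)² = (-0.5×0.0455)² = 0.000518
δQ/Q = √(0.0614) = 0.248
Q = 7300, so δQ = 0.248 × 7300 = 1810.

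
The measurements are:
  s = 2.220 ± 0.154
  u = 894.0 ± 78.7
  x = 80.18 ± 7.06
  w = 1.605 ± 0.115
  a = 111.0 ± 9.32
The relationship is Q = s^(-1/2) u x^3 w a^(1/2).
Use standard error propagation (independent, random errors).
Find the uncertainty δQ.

1.53e+09

Since Q is a product/quotient, work with relative uncertainties:
  (−½·δs/s)² = (-0.5×0.0694)² = 0.00120;  (1·δu/u)² = (1×0.0880)² = 0.00775;  (3·δx/x)² = (3×0.0881)² = 0.0698;  (1·δw/w)² = (1×0.0717)² = 0.00513;  (½·δa/a)² = (0.5×0.0840)² = 0.00176
δQ/Q = √(0.0856) = 0.293
Q = 5.23e+09, so δQ = 0.293 × 5.23e+09 = 1.53e+09.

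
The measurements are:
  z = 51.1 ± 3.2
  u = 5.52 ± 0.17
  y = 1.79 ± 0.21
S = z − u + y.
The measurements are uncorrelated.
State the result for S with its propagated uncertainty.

47.4 ± 3.21

S is a linear combination, so absolute uncertainties add in quadrature:
  (δz)² = 10.2;  (δu)² = 0.0289;  (δy)² = 0.0441
δS = √(10.3) = 3.21
S = 47.4.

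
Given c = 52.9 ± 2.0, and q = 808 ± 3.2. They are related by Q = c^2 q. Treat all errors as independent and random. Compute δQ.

Since Q is a product/quotient, work with relative uncertainties:
  (2·δc/c)² = (2×0.0378)² = 0.00572;  (1·δq/q)² = (1×0.00396)² = 1.57e-05
δQ/Q = √(0.00573) = 0.0757
Q = 2.26e+06, so δQ = 0.0757 × 2.26e+06 = 1.71e+05.

1.71e+05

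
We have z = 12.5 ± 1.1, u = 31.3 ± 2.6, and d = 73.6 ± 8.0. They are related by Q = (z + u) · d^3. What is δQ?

Let w = z + u = 43.8. δw = √(δz² + δu²) = √(1.21 + 6.76) = 2.82, so δw/w = 0.0645.
Q is then a monomial in w, d:
δQ/Q = √((δw/w)² + (3·δd/d)²) = √(0.00415 + 0.106) = 0.332
Q = 1.75e+07, so δQ = 0.332 × 1.75e+07 = 5.8e+06.

5.8e+06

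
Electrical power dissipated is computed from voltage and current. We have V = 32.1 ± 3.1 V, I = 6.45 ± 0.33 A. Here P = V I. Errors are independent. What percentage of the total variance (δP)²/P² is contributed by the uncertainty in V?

(δP/P)² = (1·δV/V)² + (1·δI/I)²
  V term: (1×0.0966)² = 0.00933
  I term: (1×0.0512)² = 0.00262
Total = 0.0119. Share from V = 0.00933/0.0119 = 0.781.

78.1%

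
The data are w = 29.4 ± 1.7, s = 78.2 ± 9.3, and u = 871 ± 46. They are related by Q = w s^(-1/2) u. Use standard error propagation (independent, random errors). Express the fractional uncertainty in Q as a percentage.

9.83%

Each factor contributes (exponent × relative error)² to (δQ/Q)²:
  (1·δw/w)² = (1×0.0578)² = 0.00334;  (−½·δs/s)² = (-0.5×0.119)² = 0.00354;  (1·δu/u)² = (1×0.0528)² = 0.00279
δQ/Q = √(0.00967) = 0.0983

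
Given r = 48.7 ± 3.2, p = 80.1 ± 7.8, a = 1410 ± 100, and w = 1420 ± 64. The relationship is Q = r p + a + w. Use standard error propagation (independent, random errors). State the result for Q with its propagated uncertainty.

6730 ± 473

Let h = r·p = 3900. δh/h = √((1·δr/r)² + (1·δp/p)²) = √(0.00432 + 0.00948) = 0.117, so δh = 458.
Q = h + a + w: δQ = √(δh² + δa² + δw²) = √(2.1e+05 + 10000 + 4100) = 473
Q = 6730.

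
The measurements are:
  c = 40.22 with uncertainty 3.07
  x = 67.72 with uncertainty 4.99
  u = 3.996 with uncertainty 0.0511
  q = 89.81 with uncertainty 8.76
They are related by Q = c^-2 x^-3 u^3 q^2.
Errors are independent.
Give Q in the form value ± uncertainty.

0.001024 ± 0.000342

Q is a product of powers, so relative uncertainties combine in quadrature:
  (-2·δc/c)² = (-2×0.0763)² = 0.0233;  (-3·δx/x)² = (-3×0.0737)² = 0.0489;  (3·δu/u)² = (3×0.0128)² = 0.00147;  (2·δq/q)² = (2×0.0975)² = 0.0381
δQ/Q = √(0.112) = 0.334
Q = 0.001024, so δQ = 0.334 × 0.001024 = 0.000342.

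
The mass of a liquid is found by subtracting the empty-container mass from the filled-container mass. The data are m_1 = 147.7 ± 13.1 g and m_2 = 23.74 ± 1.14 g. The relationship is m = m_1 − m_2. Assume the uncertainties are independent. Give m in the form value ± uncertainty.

For a sum/difference, combine absolute errors in quadrature:
  (δm_1)² = 172;  (δm_2)² = 1.30
δm = √(173) = 13.1 g
m = 124.0 g.

124.0 ± 13.1 g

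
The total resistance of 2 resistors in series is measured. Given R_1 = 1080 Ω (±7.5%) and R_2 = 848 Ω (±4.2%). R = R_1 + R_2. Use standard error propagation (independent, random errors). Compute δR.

Absolute uncertainties add in quadrature for a linear combination:
  (δR_1)² = 6560;  (δR_2)² = 1270
δR = √(7830) = 88.5 Ω

88.5 Ω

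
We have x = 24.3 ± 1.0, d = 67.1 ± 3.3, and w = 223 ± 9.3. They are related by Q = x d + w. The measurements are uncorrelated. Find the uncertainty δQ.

Let p = x·d = 1630. δp/p = √((1·δx/x)² + (1·δd/d)²) = √(0.00169 + 0.00242) = 0.0641, so δp = 105.
Q = p + w: δQ = √(δp² + δw²) = √(10900 + 86.5) = 105

105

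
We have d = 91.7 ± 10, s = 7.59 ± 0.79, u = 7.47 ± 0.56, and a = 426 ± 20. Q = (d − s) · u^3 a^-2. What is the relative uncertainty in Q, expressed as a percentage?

Let w = d − s = 84.1. δw = √(δd² + δs²) = √(100 + 0.624) = 10.0, so δw/w = 0.119.
Q is then a monomial in w, u, a:
δQ/Q = √((δw/w)² + (3·δu/u)² + (-2·δa/a)²) = √(0.0142 + 0.0506 + 0.00882) = 0.271

27.1%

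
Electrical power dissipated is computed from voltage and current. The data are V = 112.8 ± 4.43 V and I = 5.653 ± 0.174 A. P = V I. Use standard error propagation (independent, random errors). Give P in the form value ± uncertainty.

Products/powers → add relative errors in quadrature, weighted by exponent:
  (1·δV/V)² = (1×0.0393)² = 0.00154;  (1·δI/I)² = (1×0.0308)² = 0.000947
δP/P = √(0.00249) = 0.0499
P = 637.7 W, so δP = 0.0499 × 637.7 = 31.8 W.

637.7 ± 31.8 W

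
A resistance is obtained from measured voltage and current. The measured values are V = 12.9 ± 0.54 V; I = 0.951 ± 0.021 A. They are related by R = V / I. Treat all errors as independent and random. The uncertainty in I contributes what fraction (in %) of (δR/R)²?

(δR/R)² = (1·δV/V)² + (-1·δI/I)²
  V term: (1×0.0419)² = 0.00175
  I term: (-1×0.0221)² = 0.000488
Total = 0.00224. Share from I = 0.000488/0.00224 = 0.218.

21.8%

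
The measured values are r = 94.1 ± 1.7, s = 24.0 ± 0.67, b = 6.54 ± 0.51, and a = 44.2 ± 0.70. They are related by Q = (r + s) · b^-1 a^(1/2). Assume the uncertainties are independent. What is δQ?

9.59

Let u = r + s = 118. δu = √(δr² + δs²) = √(2.89 + 0.449) = 1.83, so δu/u = 0.0155.
Q is then a monomial in u, b, a:
δQ/Q = √((δu/u)² + (-1·δb/b)² + (½·δa/a)²) = √(0.000239 + 0.00608 + 6.27e-05) = 0.0799
Q = 120, so δQ = 0.0799 × 120 = 9.59.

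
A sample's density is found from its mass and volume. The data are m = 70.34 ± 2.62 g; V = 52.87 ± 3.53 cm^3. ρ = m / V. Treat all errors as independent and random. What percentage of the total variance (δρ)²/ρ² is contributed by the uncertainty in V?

(δρ/ρ)² = (1·δm/m)² + (-1·δV/V)²
  m term: (1×0.0372)² = 0.00139
  V term: (-1×0.0668)² = 0.00446
Total = 0.00585. Share from V = 0.00446/0.00585 = 0.763.

76.3%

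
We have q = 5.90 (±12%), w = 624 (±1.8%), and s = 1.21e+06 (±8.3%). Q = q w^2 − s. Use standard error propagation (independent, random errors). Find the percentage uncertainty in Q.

28.0%

Let p = q·w^2 = 2.3e+06. δp/p = √((1·δq/q)² + (2·δw/w)²) = √(0.0144 + 0.00130) = 0.125, so δp = 2.88e+05.
Q = p − s: δQ = √(δp² + δs²) = √(8.28e+10 + 1.01e+10) = 3.05e+05
Q = 1.09e+06, so δQ/Q = 3.05e+05/1.09e+06 = 0.280.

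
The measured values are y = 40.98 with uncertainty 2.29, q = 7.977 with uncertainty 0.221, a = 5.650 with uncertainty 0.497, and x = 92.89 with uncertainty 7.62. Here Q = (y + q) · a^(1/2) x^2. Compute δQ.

1.77e+05

Let u = y + q = 48.96. δu = √(δy² + δq²) = √(5.24 + 0.0488) = 2.30, so δu/u = 0.0470.
Q is then a monomial in u, a, x:
δQ/Q = √((δu/u)² + (½·δa/a)² + (2·δx/x)²) = √(0.00221 + 0.00193 + 0.0269) = 0.176
Q = 1.004e+06, so δQ = 0.176 × 1.004e+06 = 1.77e+05.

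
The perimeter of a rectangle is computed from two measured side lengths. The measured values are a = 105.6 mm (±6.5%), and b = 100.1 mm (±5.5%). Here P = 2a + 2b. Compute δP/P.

0.0428

Absolute uncertainties add in quadrature for a linear combination:
  (2·δa)² = 188;  (2·δb)² = 121
δP = √(310) = 17.6 mm
P = 411.4 mm, so δP/P = 17.6/411.4 = 0.0428.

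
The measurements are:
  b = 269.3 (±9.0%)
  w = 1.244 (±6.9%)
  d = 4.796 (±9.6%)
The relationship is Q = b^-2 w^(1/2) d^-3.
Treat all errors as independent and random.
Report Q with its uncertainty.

(1.394 ± 0.476) × 10^-7

Relative error in a monomial: (δQ/Q)² = Σ (nᵢ · δxᵢ/xᵢ)².
  (-2·δb/b)² = (-2×0.0900)² = 0.0324;  (½·δw/w)² = (0.5×0.0690)² = 0.00119;  (-3·δd/d)² = (-3×0.0960)² = 0.0829
δQ/Q = √(0.117) = 0.341
Q = 1.394e-07, so δQ = 0.341 × 1.394e-07 = 4.76e-08.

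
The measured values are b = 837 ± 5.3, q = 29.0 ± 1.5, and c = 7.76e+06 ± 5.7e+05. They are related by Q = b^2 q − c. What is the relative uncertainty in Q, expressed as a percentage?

Let p = b^2·q = 2.03e+07. δp/p = √((2·δb/b)² + (1·δq/q)²) = √(0.000160 + 0.00268) = 0.0533, so δp = 1.08e+06.
Q = p − c: δQ = √(δp² + δc²) = √(1.17e+12 + 3.25e+11) = 1.22e+06
Q = 1.26e+07, so δQ/Q = 1.22e+06/1.26e+07 = 0.0974.

9.74%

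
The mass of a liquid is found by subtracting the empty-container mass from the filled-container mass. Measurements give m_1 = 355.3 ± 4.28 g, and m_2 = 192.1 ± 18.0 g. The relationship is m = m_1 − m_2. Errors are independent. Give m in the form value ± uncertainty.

m is a linear combination, so absolute uncertainties add in quadrature:
  (δm_1)² = 18.3;  (δm_2)² = 324
δm = √(342) = 18.5 g
m = 163.2 g.

163.2 ± 18.5 g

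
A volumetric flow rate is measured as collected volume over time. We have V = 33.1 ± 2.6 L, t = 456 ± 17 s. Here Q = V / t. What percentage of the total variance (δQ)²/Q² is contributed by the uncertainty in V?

81.6%

(δQ/Q)² = (1·δV/V)² + (-1·δt/t)²
  V term: (1×0.0785)² = 0.00617
  t term: (-1×0.0373)² = 0.00139
Total = 0.00756. Share from V = 0.00617/0.00756 = 0.816.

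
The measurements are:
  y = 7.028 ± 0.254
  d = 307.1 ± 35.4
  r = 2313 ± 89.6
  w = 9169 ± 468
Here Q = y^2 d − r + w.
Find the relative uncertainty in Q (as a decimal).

0.0962

Let p = y^2·d = 15170. δp/p = √((2·δy/y)² + (1·δd/d)²) = √(0.00522 + 0.0133) = 0.136, so δp = 2060.
Q = p − r + w: δQ = √(δp² + δr² + δw²) = √(4.26e+06 + 8030 + 2.19e+05) = 2120
Q = 22020, so δQ/Q = 2120/22020 = 0.0962.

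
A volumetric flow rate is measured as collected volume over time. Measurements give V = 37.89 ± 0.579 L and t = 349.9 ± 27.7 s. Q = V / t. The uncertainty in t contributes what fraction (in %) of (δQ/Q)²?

(δQ/Q)² = (1·δV/V)² + (-1·δt/t)²
  V term: (1×0.0153)² = 0.000234
  t term: (-1×0.0792)² = 0.00627
Total = 0.00650. Share from t = 0.00627/0.00650 = 0.964.

96.4%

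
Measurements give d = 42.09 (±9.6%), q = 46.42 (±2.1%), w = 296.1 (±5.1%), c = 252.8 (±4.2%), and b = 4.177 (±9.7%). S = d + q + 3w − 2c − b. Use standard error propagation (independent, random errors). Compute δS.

Sums and differences: (δS)² = Σ (cᵢ δxᵢ)².
  (δd)² = 16.3;  (δq)² = 0.950;  (3·δw)² = 2050;  (2·δc)² = 451;  (δb)² = 0.164
δS = √(2520) = 50.2

50.2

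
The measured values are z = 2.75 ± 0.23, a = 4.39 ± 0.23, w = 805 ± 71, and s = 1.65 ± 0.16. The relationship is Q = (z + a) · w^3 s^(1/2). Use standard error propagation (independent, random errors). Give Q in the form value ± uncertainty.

(4.78 ± 1.31) × 10^9

Let u = z + a = 7.14. δu = √(δz² + δa²) = √(0.0529 + 0.0529) = 0.325, so δu/u = 0.0456.
Q is then a monomial in u, w, s:
δQ/Q = √((δu/u)² + (3·δw/w)² + (½·δs/s)²) = √(0.00208 + 0.0700 + 0.00235) = 0.273
Q = 4.78e+09, so δQ = 0.273 × 4.78e+09 = 1.31e+09.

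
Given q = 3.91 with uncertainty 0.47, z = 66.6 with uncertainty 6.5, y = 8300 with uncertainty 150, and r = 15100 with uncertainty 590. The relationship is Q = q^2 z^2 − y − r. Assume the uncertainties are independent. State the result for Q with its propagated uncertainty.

44400 ± 21000

Let p = q^2·z^2 = 67800. δp/p = √((2·δq/q)² + (2·δz/z)²) = √(0.0578 + 0.0381) = 0.310, so δp = 21000.
Q = p − y − r: δQ = √(δp² + δy² + δr²) = √(4.41e+08 + 22500 + 3.48e+05) = 21000
Q = 44400.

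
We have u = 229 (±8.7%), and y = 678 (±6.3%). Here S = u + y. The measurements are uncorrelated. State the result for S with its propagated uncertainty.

907 ± 47.1

Each term contributes (cᵢ δxᵢ)² to (δS)²:
  (δu)² = 397;  (δy)² = 1820
δS = √(2220) = 47.1
S = 907.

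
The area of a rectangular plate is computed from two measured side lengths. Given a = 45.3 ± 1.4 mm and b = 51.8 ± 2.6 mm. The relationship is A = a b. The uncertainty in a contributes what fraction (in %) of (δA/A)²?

(δA/A)² = (1·δa/a)² + (1·δb/b)²
  a term: (1×0.0309)² = 0.000955
  b term: (1×0.0502)² = 0.00252
Total = 0.00347. Share from a = 0.000955/0.00347 = 0.275.

27.5%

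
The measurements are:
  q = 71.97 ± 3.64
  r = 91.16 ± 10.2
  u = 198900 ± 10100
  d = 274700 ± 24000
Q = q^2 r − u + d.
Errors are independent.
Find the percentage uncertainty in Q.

13.8%

Let p = q^2·r = 472200. δp/p = √((2·δq/q)² + (1·δr/r)²) = √(0.0102 + 0.0125) = 0.151, so δp = 71200.
Q = p − u + d: δQ = √(δp² + δu² + δd²) = √(5.07e+09 + 1.02e+08 + 5.76e+08) = 75800
Q = 548000, so δQ/Q = 75800/548000 = 0.138.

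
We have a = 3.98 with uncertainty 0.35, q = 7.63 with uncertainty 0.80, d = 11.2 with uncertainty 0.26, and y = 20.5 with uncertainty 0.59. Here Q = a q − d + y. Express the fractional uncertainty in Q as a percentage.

Let p = a·q = 30.4. δp/p = √((1·δa/a)² + (1·δq/q)²) = √(0.00773 + 0.0110) = 0.137, so δp = 4.16.
Q = p − d + y: δQ = √(δp² + δd² + δy²) = √(17.3 + 0.0676 + 0.348) = 4.21
Q = 39.7, so δQ/Q = 4.21/39.7 = 0.106.

10.6%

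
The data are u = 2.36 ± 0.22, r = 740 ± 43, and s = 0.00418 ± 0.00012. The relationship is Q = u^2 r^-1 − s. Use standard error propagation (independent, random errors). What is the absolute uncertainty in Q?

Let p = u^2·r^-1 = 0.00753. δp/p = √((2·δu/u)² + (-1·δr/r)²) = √(0.0348 + 0.00338) = 0.195, so δp = 0.00147.
Q = p − s: δQ = √(δp² + δs²) = √(2.16e-06 + 1.44e-08) = 0.00147

0.00147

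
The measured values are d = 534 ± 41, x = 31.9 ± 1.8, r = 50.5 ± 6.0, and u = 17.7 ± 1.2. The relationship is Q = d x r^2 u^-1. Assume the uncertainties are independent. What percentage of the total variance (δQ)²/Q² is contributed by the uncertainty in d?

(δQ/Q)² = (1·δd/d)² + (1·δx/x)² + (2·δr/r)² + (-1·δu/u)²
  d term: (1×0.0768)² = 0.00590
  x term: (1×0.0564)² = 0.00318
  r term: (2×0.119)² = 0.0565
  u term: (-1×0.0678)² = 0.00460
Total = 0.0701. Share from d = 0.00590/0.0701 = 0.0840.

8.40%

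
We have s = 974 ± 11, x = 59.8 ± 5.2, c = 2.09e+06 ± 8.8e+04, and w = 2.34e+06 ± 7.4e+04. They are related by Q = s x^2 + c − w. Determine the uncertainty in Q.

Let p = s·x^2 = 3.48e+06. δp/p = √((1·δs/s)² + (2·δx/x)²) = √(0.000128 + 0.0302) = 0.174, so δp = 6.07e+05.
Q = p + c − w: δQ = √(δp² + δc² + δw²) = √(3.68e+11 + 7.74e+09 + 5.48e+09) = 6.18e+05

6.18e+05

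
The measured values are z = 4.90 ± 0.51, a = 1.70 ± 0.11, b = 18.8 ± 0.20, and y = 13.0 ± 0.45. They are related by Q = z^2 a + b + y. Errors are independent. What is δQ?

8.91

Let p = z^2·a = 40.8. δp/p = √((2·δz/z)² + (1·δa/a)²) = √(0.0433 + 0.00419) = 0.218, so δp = 8.90.
Q = p + b + y: δQ = √(δp² + δb² + δy²) = √(79.2 + 0.0400 + 0.203) = 8.91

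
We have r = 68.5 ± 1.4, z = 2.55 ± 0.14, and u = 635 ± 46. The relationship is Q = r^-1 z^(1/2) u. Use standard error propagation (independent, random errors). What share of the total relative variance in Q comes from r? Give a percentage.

6.51%

(δQ/Q)² = (-1·δr/r)² + (½·δz/z)² + (1·δu/u)²
  r term: (-1×0.0204)² = 0.000418
  z term: (0.5×0.0549)² = 0.000754
  u term: (1×0.0724)² = 0.00525
Total = 0.00642. Share from r = 0.000418/0.00642 = 0.0651.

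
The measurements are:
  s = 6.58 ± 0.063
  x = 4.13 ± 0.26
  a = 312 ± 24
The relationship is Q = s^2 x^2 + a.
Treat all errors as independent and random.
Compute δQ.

97.1

Let p = s^2·x^2 = 739. δp/p = √((2·δs/s)² + (2·δx/x)²) = √(0.000367 + 0.0159) = 0.127, so δp = 94.1.
Q = p + a: δQ = √(δp² + δa²) = √(8850 + 576) = 97.1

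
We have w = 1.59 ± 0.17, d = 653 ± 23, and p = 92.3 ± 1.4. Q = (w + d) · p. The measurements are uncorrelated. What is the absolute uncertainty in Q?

Let u = w + d = 655. δu = √(δw² + δd²) = √(0.0289 + 529) = 23.0, so δu/u = 0.0351.
Q is then a monomial in u, p:
δQ/Q = √((δu/u)² + (1·δp/p)²) = √(0.00123 + 0.000230) = 0.0383
Q = 60400, so δQ = 0.0383 × 60400 = 2310.

2310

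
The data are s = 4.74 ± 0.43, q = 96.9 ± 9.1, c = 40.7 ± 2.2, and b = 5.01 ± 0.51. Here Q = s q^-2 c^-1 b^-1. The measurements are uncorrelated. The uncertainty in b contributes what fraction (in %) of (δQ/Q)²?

18.2%

(δQ/Q)² = (1·δs/s)² + (-2·δq/q)² + (-1·δc/c)² + (-1·δb/b)²
  s term: (1×0.0907)² = 0.00823
  q term: (-2×0.0939)² = 0.0353
  c term: (-1×0.0541)² = 0.00292
  b term: (-1×0.102)² = 0.0104
Total = 0.0568. Share from b = 0.0104/0.0568 = 0.182.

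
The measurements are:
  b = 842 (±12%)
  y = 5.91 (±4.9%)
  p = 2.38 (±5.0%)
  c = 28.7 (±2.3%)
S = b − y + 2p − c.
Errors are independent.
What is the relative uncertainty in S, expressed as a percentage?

12.4%

For a sum/difference, combine absolute errors in quadrature:
  (δb)² = 10200;  (δy)² = 0.0839;  (2·δp)² = 0.0566;  (δc)² = 0.436
δS = √(10200) = 101
S = 812, so δS/S = 101/812 = 0.124.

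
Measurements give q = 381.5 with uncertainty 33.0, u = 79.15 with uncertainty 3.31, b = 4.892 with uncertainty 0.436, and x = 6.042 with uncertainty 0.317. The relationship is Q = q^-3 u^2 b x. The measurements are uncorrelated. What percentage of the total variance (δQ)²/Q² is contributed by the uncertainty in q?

(δQ/Q)² = (-3·δq/q)² + (2·δu/u)² + (1·δb/b)² + (1·δx/x)²
  q term: (-3×0.0865)² = 0.0673
  u term: (2×0.0418)² = 0.00700
  b term: (1×0.0891)² = 0.00794
  x term: (1×0.0525)² = 0.00275
Total = 0.0850. Share from q = 0.0673/0.0850 = 0.792.

79.2%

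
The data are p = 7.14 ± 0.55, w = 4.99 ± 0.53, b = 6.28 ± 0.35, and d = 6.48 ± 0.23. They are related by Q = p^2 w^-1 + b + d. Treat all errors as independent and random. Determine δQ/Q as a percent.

8.52%

Let h = p^2·w^-1 = 10.2. δh/h = √((2·δp/p)² + (-1·δw/w)²) = √(0.0237 + 0.0113) = 0.187, so δh = 1.91.
Q = h + b + d: δQ = √(δh² + δb² + δd²) = √(3.65 + 0.122 + 0.0529) = 1.96
Q = 23.0, so δQ/Q = 1.96/23.0 = 0.0852.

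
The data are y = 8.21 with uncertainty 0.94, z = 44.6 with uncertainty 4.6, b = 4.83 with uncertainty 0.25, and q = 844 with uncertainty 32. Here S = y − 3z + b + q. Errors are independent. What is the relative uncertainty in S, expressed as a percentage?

4.82%

For a sum/difference, combine absolute errors in quadrature:
  (δy)² = 0.884;  (3·δz)² = 190;  (δb)² = 0.0625;  (δq)² = 1020
δS = √(1220) = 34.9
S = 723, so δS/S = 34.9/723 = 0.0482.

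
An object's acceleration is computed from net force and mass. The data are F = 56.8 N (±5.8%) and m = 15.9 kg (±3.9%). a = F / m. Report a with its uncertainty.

3.57 ± 0.250 m/s^2

Products/powers → add relative errors in quadrature, weighted by exponent:
  (1·δF/F)² = (1×0.0580)² = 0.00336;  (-1·δm/m)² = (-1×0.0390)² = 0.00152
δa/a = √(0.00488) = 0.0699
a = 3.57 m/s^2, so δa = 0.0699 × 3.57 = 0.250 m/s^2.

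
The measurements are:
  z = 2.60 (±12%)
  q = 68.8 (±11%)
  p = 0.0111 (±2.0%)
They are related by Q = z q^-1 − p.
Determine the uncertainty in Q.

0.00616

Let w = z·q^-1 = 0.0378. δw/w = √((1·δz/z)² + (-1·δq/q)²) = √(0.0144 + 0.0121) = 0.163, so δw = 0.00615.
Q = w − p: δQ = √(δw² + δp²) = √(3.78e-05 + 4.93e-08) = 0.00616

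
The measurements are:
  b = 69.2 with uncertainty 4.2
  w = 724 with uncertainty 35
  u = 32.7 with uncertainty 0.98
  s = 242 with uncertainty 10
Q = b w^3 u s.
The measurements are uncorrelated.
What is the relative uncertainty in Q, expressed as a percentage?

Products/powers → add relative errors in quadrature, weighted by exponent:
  (1·δb/b)² = (1×0.0607)² = 0.00368;  (3·δw/w)² = (3×0.0483)² = 0.0210;  (1·δu/u)² = (1×0.0300)² = 0.000898;  (1·δs/s)² = (1×0.0413)² = 0.00171
δQ/Q = √(0.0273) = 0.165

16.5%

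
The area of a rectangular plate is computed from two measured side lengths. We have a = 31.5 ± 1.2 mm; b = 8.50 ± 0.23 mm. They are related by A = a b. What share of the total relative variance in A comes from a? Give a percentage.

66.5%

(δA/A)² = (1·δa/a)² + (1·δb/b)²
  a term: (1×0.0381)² = 0.00145
  b term: (1×0.0271)² = 0.000732
Total = 0.00218. Share from a = 0.00145/0.00218 = 0.665.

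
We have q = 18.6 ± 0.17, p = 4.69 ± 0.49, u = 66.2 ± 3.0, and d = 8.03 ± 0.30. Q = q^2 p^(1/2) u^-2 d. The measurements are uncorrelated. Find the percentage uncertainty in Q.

11.3%

For a monomial Q ∝ q^2, p^(1/2), u^-2, d, fractional errors add in quadrature:
  (2·δq/q)² = (2×0.00914)² = 0.000334;  (½·δp/p)² = (0.5×0.104)² = 0.00273;  (-2·δu/u)² = (-2×0.0453)² = 0.00821;  (1·δd/d)² = (1×0.0374)² = 0.00140
δQ/Q = √(0.0127) = 0.113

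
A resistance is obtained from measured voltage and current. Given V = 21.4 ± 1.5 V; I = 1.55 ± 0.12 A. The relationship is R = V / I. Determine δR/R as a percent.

10.4%

Each factor contributes (exponent × relative error)² to (δR/R)²:
  (1·δV/V)² = (1×0.0701)² = 0.00491;  (-1·δI/I)² = (-1×0.0774)² = 0.00599
δR/R = √(0.0109) = 0.104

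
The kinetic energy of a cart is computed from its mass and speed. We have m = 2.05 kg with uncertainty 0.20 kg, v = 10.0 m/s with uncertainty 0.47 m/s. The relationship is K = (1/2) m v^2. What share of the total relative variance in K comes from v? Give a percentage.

(δK/K)² = (1·δm/m)² + (2·δv/v)²
  m term: (1×0.0976)² = 0.00952
  v term: (2×0.0470)² = 0.00884
Total = 0.0184. Share from v = 0.00884/0.0184 = 0.481.

48.1%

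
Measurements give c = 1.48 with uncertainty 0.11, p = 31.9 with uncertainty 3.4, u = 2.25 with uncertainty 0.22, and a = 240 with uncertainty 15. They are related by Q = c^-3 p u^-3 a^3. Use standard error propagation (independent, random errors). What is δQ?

Products/powers → add relative errors in quadrature, weighted by exponent:
  (-3·δc/c)² = (-3×0.0743)² = 0.0497;  (1·δp/p)² = (1×0.107)² = 0.0114;  (-3·δu/u)² = (-3×0.0978)² = 0.0860;  (3·δa/a)² = (3×0.0625)² = 0.0352
δQ/Q = √(0.182) = 0.427
Q = 1.19e+07, so δQ = 0.427 × 1.19e+07 = 5.1e+06.

5.1e+06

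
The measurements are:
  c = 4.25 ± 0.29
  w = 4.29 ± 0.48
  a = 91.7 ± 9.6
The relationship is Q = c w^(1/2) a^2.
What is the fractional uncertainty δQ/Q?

Relative error in a monomial: (δQ/Q)² = Σ (nᵢ · δxᵢ/xᵢ)².
  (1·δc/c)² = (1×0.0682)² = 0.00466;  (½·δw/w)² = (0.5×0.112)² = 0.00313;  (2·δa/a)² = (2×0.105)² = 0.0438
δQ/Q = √(0.0516) = 0.227

0.227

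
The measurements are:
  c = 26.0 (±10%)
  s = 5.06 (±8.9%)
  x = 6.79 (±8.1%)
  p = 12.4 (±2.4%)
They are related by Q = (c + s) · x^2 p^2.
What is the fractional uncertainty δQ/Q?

Let u = c + s = 31.1. δu = √(δc² + δs²) = √(6.76 + 0.203) = 2.64, so δu/u = 0.0850.
Q is then a monomial in u, x, p:
δQ/Q = √((δu/u)² + (2·δx/x)² + (2·δp/p)²) = √(0.00722 + 0.0262 + 0.00230) = 0.189

0.189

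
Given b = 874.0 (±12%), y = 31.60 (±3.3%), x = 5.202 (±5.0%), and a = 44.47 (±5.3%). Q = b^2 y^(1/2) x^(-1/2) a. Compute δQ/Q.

Products/powers → add relative errors in quadrature, weighted by exponent:
  (2·δb/b)² = (2×0.120)² = 0.0576;  (½·δy/y)² = (0.5×0.0330)² = 0.000272;  (−½·δx/x)² = (-0.5×0.0500)² = 0.000625;  (1·δa/a)² = (1×0.0530)² = 0.00281
δQ/Q = √(0.0613) = 0.248

0.248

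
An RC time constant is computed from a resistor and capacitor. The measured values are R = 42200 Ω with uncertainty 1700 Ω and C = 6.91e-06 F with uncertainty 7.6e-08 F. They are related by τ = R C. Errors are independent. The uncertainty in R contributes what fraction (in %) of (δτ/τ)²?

(δτ/τ)² = (1·δR/R)² + (1·δC/C)²
  R term: (1×0.0403)² = 0.00162
  C term: (1×0.0110)² = 0.000121
Total = 0.00174. Share from R = 0.00162/0.00174 = 0.931.

93.1%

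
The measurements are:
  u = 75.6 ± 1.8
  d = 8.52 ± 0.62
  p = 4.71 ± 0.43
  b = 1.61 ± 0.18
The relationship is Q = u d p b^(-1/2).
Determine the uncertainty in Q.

Relative error in a monomial: (δQ/Q)² = Σ (nᵢ · δxᵢ/xᵢ)².
  (1·δu/u)² = (1×0.0238)² = 0.000567;  (1·δd/d)² = (1×0.0728)² = 0.00530;  (1·δp/p)² = (1×0.0913)² = 0.00833;  (−½·δb/b)² = (-0.5×0.112)² = 0.00312
δQ/Q = √(0.0173) = 0.132
Q = 2390, so δQ = 0.132 × 2390 = 315.

315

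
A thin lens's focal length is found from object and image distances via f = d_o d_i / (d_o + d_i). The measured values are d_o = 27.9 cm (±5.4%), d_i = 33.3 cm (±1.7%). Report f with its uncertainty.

∂f/∂d_o = (d_i/(d_o+d_i))² = 0.296;  ∂f/∂d_i = (d_o/(d_o+d_i))² = 0.208
δf = √((∂f/∂d_o · δd_o)² + (∂f/∂d_i · δd_i)²) = √(0.199 + 0.0138) = 0.461 cm
f = 15.2 cm.

15.2 ± 0.461 cm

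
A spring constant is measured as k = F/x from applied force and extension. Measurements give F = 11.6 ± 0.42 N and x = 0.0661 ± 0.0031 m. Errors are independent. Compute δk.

10.4 N/m

Each factor contributes (exponent × relative error)² to (δk/k)²:
  (1·δF/F)² = (1×0.0362)² = 0.00131;  (-1·δx/x)² = (-1×0.0469)² = 0.00220
δk/k = √(0.00351) = 0.0592
k = 175 N/m, so δk = 0.0592 × 175 = 10.4 N/m.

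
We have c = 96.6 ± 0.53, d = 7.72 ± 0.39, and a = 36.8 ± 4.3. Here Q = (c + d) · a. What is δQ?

449

Let u = c + d = 104. δu = √(δc² + δd²) = √(0.281 + 0.152) = 0.658, so δu/u = 0.00631.
Q is then a monomial in u, a:
δQ/Q = √((δu/u)² + (1·δa/a)²) = √(3.98e-05 + 0.0137) = 0.117
Q = 3840, so δQ = 0.117 × 3840 = 449.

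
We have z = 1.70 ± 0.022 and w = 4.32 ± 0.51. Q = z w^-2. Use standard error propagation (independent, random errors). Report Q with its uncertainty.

0.0911 ± 0.0215

For a monomial Q ∝ z, w^-2, fractional errors add in quadrature:
  (1·δz/z)² = (1×0.0129)² = 0.000167;  (-2·δw/w)² = (-2×0.118)² = 0.0557
δQ/Q = √(0.0559) = 0.236
Q = 0.0911, so δQ = 0.236 × 0.0911 = 0.0215.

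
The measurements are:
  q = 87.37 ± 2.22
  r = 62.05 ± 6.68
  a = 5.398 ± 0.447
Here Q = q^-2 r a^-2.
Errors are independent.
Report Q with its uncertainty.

Products/powers → add relative errors in quadrature, weighted by exponent:
  (-2·δq/q)² = (-2×0.0254)² = 0.00258;  (1·δr/r)² = (1×0.108)² = 0.0116;  (-2·δa/a)² = (-2×0.0828)² = 0.0274
δQ/Q = √(0.0416) = 0.204
Q = 0.0002790, so δQ = 0.204 × 0.0002790 = 5.69e-05.

(2.790 ± 0.569) × 10^-4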